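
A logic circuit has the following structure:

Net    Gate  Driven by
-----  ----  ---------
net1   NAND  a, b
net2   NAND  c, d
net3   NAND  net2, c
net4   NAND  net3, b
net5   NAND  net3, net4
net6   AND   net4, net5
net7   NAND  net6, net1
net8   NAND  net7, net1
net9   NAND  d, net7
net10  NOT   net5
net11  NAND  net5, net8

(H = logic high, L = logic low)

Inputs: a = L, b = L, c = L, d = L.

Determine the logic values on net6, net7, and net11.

net1 = a NAND b = L NAND L = H
net2 = c NAND d = L NAND L = H
net3 = net2 NAND c = H NAND L = H
net4 = net3 NAND b = H NAND L = H
net5 = net3 NAND net4 = H NAND H = L
net6 = net4 AND net5 = H AND L = L
net7 = net6 NAND net1 = L NAND H = H
net8 = net7 NAND net1 = H NAND H = L
net11 = net5 NAND net8 = L NAND L = H

net6 = L; net7 = H; net11 = H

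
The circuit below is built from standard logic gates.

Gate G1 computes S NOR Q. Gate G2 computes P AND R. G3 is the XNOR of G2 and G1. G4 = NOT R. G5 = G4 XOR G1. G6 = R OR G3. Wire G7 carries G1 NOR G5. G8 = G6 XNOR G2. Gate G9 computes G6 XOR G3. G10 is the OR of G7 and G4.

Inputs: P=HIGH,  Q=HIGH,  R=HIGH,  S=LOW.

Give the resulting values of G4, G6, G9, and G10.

G4 = LOW, G6 = HIGH, G9 = HIGH, G10 = HIGH

G1 = S NOR Q = LOW NOR HIGH = LOW
G2 = P AND R = HIGH AND HIGH = HIGH
G3 = G2 XNOR G1 = HIGH XNOR LOW = LOW
G4 = NOT R = NOT HIGH = LOW
G5 = G4 XOR G1 = LOW XOR LOW = LOW
G6 = R OR G3 = HIGH OR LOW = HIGH
G7 = G1 NOR G5 = LOW NOR LOW = HIGH
G9 = G6 XOR G3 = HIGH XOR LOW = HIGH
G10 = G7 OR G4 = HIGH OR LOW = HIGH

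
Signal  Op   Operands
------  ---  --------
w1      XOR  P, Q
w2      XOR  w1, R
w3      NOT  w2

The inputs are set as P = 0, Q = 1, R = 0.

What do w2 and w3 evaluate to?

w1 = P XOR Q = 0 XOR 1 = 1
w2 = w1 XOR R = 1 XOR 0 = 1
w3 = NOT w2 = NOT 1 = 0

w2 = 1, w3 = 0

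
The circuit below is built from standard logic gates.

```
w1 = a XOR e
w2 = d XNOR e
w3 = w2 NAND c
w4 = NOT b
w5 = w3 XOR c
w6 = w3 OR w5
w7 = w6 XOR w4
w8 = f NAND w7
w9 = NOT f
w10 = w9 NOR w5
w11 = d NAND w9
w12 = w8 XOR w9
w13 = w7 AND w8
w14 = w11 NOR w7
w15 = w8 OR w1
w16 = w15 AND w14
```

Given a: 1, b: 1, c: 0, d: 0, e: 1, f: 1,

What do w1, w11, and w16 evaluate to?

w1 = 0; w11 = 1; w16 = 0

w1 = a XOR e = 1 XOR 1 = 0
w2 = d XNOR e = 0 XNOR 1 = 0
w3 = w2 NAND c = 0 NAND 0 = 1
w4 = NOT b = NOT 1 = 0
w5 = w3 XOR c = 1 XOR 0 = 1
w6 = w3 OR w5 = 1 OR 1 = 1
w7 = w6 XOR w4 = 1 XOR 0 = 1
w8 = f NAND w7 = 1 NAND 1 = 0
w9 = NOT f = NOT 1 = 0
w11 = d NAND w9 = 0 NAND 0 = 1
w14 = w11 NOR w7 = 1 NOR 1 = 0
w15 = w8 OR w1 = 0 OR 0 = 0
w16 = w15 AND w14 = 0 AND 0 = 0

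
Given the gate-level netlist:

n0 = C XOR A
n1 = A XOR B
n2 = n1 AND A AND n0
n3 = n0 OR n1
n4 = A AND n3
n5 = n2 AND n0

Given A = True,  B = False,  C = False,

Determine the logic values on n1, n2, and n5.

n1 = True, n2 = True, n5 = True

n0 = C XOR A = False XOR True = True
n1 = A XOR B = True XOR False = True
n2 = n1 AND A AND n0 = True AND True AND True = True
n5 = n2 AND n0 = True AND True = True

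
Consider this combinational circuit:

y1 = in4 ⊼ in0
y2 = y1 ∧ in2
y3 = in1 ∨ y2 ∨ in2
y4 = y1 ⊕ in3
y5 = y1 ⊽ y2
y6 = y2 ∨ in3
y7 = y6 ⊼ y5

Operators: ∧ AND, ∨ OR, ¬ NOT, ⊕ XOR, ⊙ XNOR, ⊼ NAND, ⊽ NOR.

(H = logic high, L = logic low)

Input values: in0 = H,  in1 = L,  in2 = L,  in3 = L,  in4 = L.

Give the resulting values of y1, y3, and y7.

y1 = H; y3 = L; y7 = H

y1 = in4 NAND in0 = L NAND H = H
y2 = y1 AND in2 = H AND L = L
y3 = in1 OR y2 OR in2 = L OR L OR L = L
y5 = y1 NOR y2 = H NOR L = L
y6 = y2 OR in3 = L OR L = L
y7 = y6 NAND y5 = L NAND L = H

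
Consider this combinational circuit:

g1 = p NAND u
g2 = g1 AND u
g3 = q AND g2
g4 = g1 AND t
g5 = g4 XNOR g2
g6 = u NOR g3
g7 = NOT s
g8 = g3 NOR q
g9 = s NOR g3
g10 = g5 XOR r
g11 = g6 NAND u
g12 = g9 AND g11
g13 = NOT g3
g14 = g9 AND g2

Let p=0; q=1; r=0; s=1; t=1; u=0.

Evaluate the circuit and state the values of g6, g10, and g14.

g1 = p NAND u = 0 NAND 0 = 1
g2 = g1 AND u = 1 AND 0 = 0
g3 = q AND g2 = 1 AND 0 = 0
g4 = g1 AND t = 1 AND 1 = 1
g5 = g4 XNOR g2 = 1 XNOR 0 = 0
g6 = u NOR g3 = 0 NOR 0 = 1
g9 = s NOR g3 = 1 NOR 0 = 0
g10 = g5 XOR r = 0 XOR 0 = 0
g14 = g9 AND g2 = 0 AND 0 = 0

g6 = 1, g10 = 0, g14 = 0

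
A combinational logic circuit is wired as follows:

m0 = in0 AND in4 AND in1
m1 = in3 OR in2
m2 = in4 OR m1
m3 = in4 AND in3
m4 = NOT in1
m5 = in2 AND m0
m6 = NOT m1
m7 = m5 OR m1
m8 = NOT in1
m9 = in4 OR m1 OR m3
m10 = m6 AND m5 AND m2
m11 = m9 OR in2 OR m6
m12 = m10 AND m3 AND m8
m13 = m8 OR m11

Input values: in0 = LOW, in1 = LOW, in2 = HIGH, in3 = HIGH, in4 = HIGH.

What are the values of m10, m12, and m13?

m10 = LOW  m12 = LOW  m13 = HIGH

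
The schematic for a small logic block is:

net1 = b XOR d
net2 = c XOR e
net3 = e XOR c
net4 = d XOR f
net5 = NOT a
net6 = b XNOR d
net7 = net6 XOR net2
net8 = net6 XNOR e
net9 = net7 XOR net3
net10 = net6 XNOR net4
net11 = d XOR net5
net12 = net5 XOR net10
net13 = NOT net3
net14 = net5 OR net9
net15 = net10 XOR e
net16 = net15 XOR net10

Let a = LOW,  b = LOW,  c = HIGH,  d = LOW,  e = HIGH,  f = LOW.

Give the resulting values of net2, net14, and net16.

net2 = c XOR e = HIGH XOR HIGH = LOW
net3 = e XOR c = HIGH XOR HIGH = LOW
net4 = d XOR f = LOW XOR LOW = LOW
net5 = NOT a = NOT LOW = HIGH
net6 = b XNOR d = LOW XNOR LOW = HIGH
net7 = net6 XOR net2 = HIGH XOR LOW = HIGH
net9 = net7 XOR net3 = HIGH XOR LOW = HIGH
net10 = net6 XNOR net4 = HIGH XNOR LOW = LOW
net14 = net5 OR net9 = HIGH OR HIGH = HIGH
net15 = net10 XOR e = LOW XOR HIGH = HIGH
net16 = net15 XOR net10 = HIGH XOR LOW = HIGH

net2 = LOW, net14 = HIGH, net16 = HIGH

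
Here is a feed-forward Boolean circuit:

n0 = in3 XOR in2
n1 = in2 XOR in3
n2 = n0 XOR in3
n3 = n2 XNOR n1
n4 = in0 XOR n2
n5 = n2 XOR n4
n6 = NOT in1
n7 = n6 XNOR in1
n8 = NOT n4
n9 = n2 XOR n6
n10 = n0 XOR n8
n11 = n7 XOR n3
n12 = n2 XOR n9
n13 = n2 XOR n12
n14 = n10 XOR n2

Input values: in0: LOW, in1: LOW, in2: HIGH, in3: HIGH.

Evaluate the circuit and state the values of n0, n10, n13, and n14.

n0 = LOW; n10 = LOW; n13 = LOW; n14 = HIGH

n0 = in3 XOR in2 = HIGH XOR HIGH = LOW
n2 = n0 XOR in3 = LOW XOR HIGH = HIGH
n4 = in0 XOR n2 = LOW XOR HIGH = HIGH
n6 = NOT in1 = NOT LOW = HIGH
n8 = NOT n4 = NOT HIGH = LOW
n9 = n2 XOR n6 = HIGH XOR HIGH = LOW
n10 = n0 XOR n8 = LOW XOR LOW = LOW
n12 = n2 XOR n9 = HIGH XOR LOW = HIGH
n13 = n2 XOR n12 = HIGH XOR HIGH = LOW
n14 = n10 XOR n2 = LOW XOR HIGH = HIGH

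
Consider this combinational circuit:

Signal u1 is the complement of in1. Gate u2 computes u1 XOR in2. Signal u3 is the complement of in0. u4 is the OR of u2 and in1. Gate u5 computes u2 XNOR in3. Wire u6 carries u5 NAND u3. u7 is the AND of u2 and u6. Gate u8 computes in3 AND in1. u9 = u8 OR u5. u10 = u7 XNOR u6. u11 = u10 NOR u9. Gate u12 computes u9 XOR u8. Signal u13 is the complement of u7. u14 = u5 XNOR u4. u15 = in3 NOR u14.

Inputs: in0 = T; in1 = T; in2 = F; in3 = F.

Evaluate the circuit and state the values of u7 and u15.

u7 = F, u15 = F

u1 = NOT in1 = NOT T = F
u2 = u1 XOR in2 = F XOR F = F
u3 = NOT in0 = NOT T = F
u4 = u2 OR in1 = F OR T = T
u5 = u2 XNOR in3 = F XNOR F = T
u6 = u5 NAND u3 = T NAND F = T
u7 = u2 AND u6 = F AND T = F
u14 = u5 XNOR u4 = T XNOR T = T
u15 = in3 NOR u14 = F NOR T = F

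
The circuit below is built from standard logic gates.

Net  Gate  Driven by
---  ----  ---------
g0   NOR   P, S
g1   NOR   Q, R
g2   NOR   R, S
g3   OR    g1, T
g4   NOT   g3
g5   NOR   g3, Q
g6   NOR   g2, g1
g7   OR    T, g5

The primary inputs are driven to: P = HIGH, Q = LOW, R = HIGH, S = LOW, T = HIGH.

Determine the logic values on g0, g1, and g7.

g0 = LOW, g1 = LOW, g7 = HIGH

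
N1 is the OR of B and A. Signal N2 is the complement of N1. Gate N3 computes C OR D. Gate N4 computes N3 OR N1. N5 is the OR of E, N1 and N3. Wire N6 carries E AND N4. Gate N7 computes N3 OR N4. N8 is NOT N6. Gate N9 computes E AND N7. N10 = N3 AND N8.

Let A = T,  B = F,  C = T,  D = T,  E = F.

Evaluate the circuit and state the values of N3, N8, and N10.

N3 = T  N8 = T  N10 = T

N1 = B OR A = F OR T = T
N3 = C OR D = T OR T = T
N4 = N3 OR N1 = T OR T = T
N6 = E AND N4 = F AND T = F
N8 = NOT N6 = NOT F = T
N10 = N3 AND N8 = T AND T = T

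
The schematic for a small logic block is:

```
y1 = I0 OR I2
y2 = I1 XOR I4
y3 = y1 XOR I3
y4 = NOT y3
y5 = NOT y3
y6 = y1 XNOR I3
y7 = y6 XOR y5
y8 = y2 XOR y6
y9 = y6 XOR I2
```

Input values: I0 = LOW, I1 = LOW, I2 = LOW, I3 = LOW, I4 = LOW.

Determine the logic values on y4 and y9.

y4 = HIGH, y9 = HIGH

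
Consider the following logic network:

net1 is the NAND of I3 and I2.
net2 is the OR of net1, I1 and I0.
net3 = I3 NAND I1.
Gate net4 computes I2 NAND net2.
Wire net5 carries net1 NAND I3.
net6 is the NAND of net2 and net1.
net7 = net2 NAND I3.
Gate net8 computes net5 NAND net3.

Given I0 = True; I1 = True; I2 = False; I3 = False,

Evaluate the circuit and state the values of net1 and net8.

net1 = True, net8 = False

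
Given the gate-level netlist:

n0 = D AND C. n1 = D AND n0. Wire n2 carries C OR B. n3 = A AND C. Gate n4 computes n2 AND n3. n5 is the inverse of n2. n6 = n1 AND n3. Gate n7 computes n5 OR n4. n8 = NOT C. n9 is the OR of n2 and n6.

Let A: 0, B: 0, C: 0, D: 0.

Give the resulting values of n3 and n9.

n3 = 0, n9 = 0

n0 = D AND C = 0 AND 0 = 0
n1 = D AND n0 = 0 AND 0 = 0
n2 = C OR B = 0 OR 0 = 0
n3 = A AND C = 0 AND 0 = 0
n6 = n1 AND n3 = 0 AND 0 = 0
n9 = n2 OR n6 = 0 OR 0 = 0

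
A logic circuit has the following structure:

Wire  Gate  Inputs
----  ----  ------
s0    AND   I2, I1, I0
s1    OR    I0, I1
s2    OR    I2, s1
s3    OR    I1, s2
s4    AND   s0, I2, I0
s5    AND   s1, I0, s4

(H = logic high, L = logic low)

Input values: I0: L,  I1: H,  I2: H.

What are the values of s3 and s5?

s0 = I2 AND I1 AND I0 = H AND H AND L = L
s1 = I0 OR I1 = L OR H = H
s2 = I2 OR s1 = H OR H = H
s3 = I1 OR s2 = H OR H = H
s4 = s0 AND I2 AND I0 = L AND H AND L = L
s5 = s1 AND I0 AND s4 = H AND L AND L = L

s3 = H  s5 = L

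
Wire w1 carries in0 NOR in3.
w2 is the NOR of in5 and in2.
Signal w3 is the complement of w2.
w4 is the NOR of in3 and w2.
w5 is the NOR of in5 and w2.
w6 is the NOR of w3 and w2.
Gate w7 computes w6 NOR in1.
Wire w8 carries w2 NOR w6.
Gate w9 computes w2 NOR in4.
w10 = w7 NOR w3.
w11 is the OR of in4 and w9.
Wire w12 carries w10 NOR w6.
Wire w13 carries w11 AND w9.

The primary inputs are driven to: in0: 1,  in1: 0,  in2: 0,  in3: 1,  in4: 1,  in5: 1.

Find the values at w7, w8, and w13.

w7 = 1; w8 = 1; w13 = 0

w2 = in5 NOR in2 = 1 NOR 0 = 0
w3 = NOT w2 = NOT 0 = 1
w6 = w3 NOR w2 = 1 NOR 0 = 0
w7 = w6 NOR in1 = 0 NOR 0 = 1
w8 = w2 NOR w6 = 0 NOR 0 = 1
w9 = w2 NOR in4 = 0 NOR 1 = 0
w11 = in4 OR w9 = 1 OR 0 = 1
w13 = w11 AND w9 = 1 AND 0 = 0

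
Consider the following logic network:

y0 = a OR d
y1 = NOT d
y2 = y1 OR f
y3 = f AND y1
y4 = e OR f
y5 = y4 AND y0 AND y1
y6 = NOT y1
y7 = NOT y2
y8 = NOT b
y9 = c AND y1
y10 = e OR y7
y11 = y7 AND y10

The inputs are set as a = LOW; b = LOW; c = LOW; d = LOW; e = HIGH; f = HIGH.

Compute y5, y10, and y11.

y5 = LOW  y10 = HIGH  y11 = LOW

y0 = a OR d = LOW OR LOW = LOW
y1 = NOT d = NOT LOW = HIGH
y2 = y1 OR f = HIGH OR HIGH = HIGH
y4 = e OR f = HIGH OR HIGH = HIGH
y5 = y4 AND y0 AND y1 = HIGH AND LOW AND HIGH = LOW
y7 = NOT y2 = NOT HIGH = LOW
y10 = e OR y7 = HIGH OR LOW = HIGH
y11 = y7 AND y10 = LOW AND HIGH = LOW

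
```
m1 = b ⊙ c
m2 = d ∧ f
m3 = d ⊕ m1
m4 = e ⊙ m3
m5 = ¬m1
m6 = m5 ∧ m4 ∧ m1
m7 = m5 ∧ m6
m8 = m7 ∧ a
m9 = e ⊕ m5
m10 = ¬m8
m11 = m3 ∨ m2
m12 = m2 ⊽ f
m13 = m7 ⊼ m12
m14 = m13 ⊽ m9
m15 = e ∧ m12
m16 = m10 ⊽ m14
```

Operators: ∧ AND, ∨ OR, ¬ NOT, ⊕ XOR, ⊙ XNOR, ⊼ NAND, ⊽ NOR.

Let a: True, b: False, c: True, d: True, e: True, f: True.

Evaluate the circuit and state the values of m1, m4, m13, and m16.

m1 = False, m4 = True, m13 = True, m16 = False

m1 = b XNOR c = False XNOR True = False
m2 = d AND f = True AND True = True
m3 = d XOR m1 = True XOR False = True
m4 = e XNOR m3 = True XNOR True = True
m5 = NOT m1 = NOT False = True
m6 = m5 AND m4 AND m1 = True AND True AND False = False
m7 = m5 AND m6 = True AND False = False
m8 = m7 AND a = False AND True = False
m9 = e XOR m5 = True XOR True = False
m10 = NOT m8 = NOT False = True
m12 = m2 NOR f = True NOR True = False
m13 = m7 NAND m12 = False NAND False = True
m14 = m13 NOR m9 = True NOR False = False
m16 = m10 NOR m14 = True NOR False = False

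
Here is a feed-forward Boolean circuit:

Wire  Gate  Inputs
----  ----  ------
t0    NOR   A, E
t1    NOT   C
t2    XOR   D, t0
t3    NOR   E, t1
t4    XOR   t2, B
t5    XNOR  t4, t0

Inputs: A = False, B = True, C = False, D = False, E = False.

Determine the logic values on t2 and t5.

t2 = True  t5 = False

t0 = A NOR E = False NOR False = True
t2 = D XOR t0 = False XOR True = True
t4 = t2 XOR B = True XOR True = False
t5 = t4 XNOR t0 = False XNOR True = False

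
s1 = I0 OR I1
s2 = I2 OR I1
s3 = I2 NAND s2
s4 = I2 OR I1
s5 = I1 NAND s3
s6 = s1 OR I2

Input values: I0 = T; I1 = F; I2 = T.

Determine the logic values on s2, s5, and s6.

s2 = T; s5 = T; s6 = T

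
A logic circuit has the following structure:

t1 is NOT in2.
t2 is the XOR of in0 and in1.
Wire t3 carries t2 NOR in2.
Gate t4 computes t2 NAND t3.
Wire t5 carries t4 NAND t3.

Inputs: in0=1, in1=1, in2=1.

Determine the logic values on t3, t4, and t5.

t3 = 0  t4 = 1  t5 = 1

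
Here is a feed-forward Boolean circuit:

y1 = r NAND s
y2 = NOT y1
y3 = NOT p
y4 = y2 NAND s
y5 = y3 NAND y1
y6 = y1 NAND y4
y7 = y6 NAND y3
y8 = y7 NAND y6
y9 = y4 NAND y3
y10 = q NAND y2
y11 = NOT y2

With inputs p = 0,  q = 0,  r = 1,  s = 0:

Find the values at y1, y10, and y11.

y1 = r NAND s = 1 NAND 0 = 1
y2 = NOT y1 = NOT 1 = 0
y10 = q NAND y2 = 0 NAND 0 = 1
y11 = NOT y2 = NOT 0 = 1

y1 = 1, y10 = 1, y11 = 1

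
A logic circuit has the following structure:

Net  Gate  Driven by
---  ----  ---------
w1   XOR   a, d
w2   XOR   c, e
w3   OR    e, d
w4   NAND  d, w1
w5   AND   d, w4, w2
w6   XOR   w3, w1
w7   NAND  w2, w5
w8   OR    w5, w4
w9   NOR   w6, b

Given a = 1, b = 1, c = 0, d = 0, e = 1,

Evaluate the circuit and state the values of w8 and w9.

w8 = 1, w9 = 0

w1 = a XOR d = 1 XOR 0 = 1
w2 = c XOR e = 0 XOR 1 = 1
w3 = e OR d = 1 OR 0 = 1
w4 = d NAND w1 = 0 NAND 1 = 1
w5 = d AND w4 AND w2 = 0 AND 1 AND 1 = 0
w6 = w3 XOR w1 = 1 XOR 1 = 0
w8 = w5 OR w4 = 0 OR 1 = 1
w9 = w6 NOR b = 0 NOR 1 = 0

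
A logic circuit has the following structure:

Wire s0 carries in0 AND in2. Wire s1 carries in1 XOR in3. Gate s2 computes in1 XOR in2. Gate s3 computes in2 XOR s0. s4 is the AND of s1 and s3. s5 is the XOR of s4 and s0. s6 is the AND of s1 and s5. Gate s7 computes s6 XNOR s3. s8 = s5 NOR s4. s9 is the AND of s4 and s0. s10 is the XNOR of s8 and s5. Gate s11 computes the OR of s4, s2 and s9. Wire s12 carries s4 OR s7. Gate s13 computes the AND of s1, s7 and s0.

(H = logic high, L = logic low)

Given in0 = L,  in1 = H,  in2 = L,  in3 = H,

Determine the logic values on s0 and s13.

s0 = in0 AND in2 = L AND L = L
s1 = in1 XOR in3 = H XOR H = L
s3 = in2 XOR s0 = L XOR L = L
s4 = s1 AND s3 = L AND L = L
s5 = s4 XOR s0 = L XOR L = L
s6 = s1 AND s5 = L AND L = L
s7 = s6 XNOR s3 = L XNOR L = H
s13 = s1 AND s7 AND s0 = L AND H AND L = L

s0 = L; s13 = L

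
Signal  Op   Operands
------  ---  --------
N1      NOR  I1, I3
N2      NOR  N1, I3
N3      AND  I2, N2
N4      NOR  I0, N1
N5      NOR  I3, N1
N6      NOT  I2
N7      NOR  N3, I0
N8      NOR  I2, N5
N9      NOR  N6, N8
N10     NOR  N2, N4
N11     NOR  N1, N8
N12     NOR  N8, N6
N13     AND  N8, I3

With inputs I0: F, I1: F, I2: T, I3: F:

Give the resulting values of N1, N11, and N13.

N1 = T; N11 = F; N13 = F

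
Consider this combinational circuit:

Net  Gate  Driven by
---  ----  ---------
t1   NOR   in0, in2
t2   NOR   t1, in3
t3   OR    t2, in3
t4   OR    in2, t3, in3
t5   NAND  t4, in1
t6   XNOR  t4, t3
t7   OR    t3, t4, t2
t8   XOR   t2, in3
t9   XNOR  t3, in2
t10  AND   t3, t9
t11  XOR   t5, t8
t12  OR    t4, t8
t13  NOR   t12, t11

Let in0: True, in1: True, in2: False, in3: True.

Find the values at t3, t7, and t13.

t3 = True, t7 = True, t13 = False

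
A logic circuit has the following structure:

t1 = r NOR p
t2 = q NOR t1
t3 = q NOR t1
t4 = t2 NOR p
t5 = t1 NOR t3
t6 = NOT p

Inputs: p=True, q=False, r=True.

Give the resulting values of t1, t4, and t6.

t1 = False; t4 = False; t6 = False

t1 = r NOR p = True NOR True = False
t2 = q NOR t1 = False NOR False = True
t4 = t2 NOR p = True NOR True = False
t6 = NOT p = NOT True = False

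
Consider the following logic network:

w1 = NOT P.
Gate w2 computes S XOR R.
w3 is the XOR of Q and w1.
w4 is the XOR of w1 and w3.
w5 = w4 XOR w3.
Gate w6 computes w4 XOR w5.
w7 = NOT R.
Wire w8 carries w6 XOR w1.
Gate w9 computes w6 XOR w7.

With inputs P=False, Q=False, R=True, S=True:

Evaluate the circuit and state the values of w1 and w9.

w1 = NOT P = NOT False = True
w3 = Q XOR w1 = False XOR True = True
w4 = w1 XOR w3 = True XOR True = False
w5 = w4 XOR w3 = False XOR True = True
w6 = w4 XOR w5 = False XOR True = True
w7 = NOT R = NOT True = False
w9 = w6 XOR w7 = True XOR False = True

w1 = True, w9 = True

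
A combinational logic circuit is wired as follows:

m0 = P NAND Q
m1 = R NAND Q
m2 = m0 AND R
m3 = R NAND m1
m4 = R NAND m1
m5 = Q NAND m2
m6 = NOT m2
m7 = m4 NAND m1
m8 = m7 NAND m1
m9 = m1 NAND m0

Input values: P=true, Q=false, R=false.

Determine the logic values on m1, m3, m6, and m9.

m1 = true, m3 = true, m6 = true, m9 = false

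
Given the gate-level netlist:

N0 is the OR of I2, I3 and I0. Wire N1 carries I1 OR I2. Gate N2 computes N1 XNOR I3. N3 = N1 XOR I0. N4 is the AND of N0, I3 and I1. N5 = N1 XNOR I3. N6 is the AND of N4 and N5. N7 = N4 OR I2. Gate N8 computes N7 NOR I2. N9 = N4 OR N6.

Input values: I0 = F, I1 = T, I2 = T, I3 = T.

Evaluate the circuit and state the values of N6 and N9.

N6 = T; N9 = T

N0 = I2 OR I3 OR I0 = T OR T OR F = T
N1 = I1 OR I2 = T OR T = T
N4 = N0 AND I3 AND I1 = T AND T AND T = T
N5 = N1 XNOR I3 = T XNOR T = T
N6 = N4 AND N5 = T AND T = T
N9 = N4 OR N6 = T OR T = T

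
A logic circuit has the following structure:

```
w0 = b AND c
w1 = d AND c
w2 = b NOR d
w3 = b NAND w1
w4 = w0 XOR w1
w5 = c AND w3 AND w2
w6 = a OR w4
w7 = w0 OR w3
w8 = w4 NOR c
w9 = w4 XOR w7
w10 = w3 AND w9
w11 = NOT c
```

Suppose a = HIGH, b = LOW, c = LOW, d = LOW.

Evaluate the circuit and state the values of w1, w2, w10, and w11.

w1 = LOW, w2 = HIGH, w10 = HIGH, w11 = HIGH

w0 = b AND c = LOW AND LOW = LOW
w1 = d AND c = LOW AND LOW = LOW
w2 = b NOR d = LOW NOR LOW = HIGH
w3 = b NAND w1 = LOW NAND LOW = HIGH
w4 = w0 XOR w1 = LOW XOR LOW = LOW
w7 = w0 OR w3 = LOW OR HIGH = HIGH
w9 = w4 XOR w7 = LOW XOR HIGH = HIGH
w10 = w3 AND w9 = HIGH AND HIGH = HIGH
w11 = NOT c = NOT LOW = HIGH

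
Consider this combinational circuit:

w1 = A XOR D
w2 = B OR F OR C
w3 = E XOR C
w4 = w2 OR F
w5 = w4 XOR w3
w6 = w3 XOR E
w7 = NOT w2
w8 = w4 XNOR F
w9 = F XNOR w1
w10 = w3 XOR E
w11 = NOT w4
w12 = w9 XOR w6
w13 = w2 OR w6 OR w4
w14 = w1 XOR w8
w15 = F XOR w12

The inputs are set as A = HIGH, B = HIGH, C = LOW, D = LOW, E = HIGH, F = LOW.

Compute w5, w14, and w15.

w1 = A XOR D = HIGH XOR LOW = HIGH
w2 = B OR F OR C = HIGH OR LOW OR LOW = HIGH
w3 = E XOR C = HIGH XOR LOW = HIGH
w4 = w2 OR F = HIGH OR LOW = HIGH
w5 = w4 XOR w3 = HIGH XOR HIGH = LOW
w6 = w3 XOR E = HIGH XOR HIGH = LOW
w8 = w4 XNOR F = HIGH XNOR LOW = LOW
w9 = F XNOR w1 = LOW XNOR HIGH = LOW
w12 = w9 XOR w6 = LOW XOR LOW = LOW
w14 = w1 XOR w8 = HIGH XOR LOW = HIGH
w15 = F XOR w12 = LOW XOR LOW = LOW

w5 = LOW, w14 = HIGH, w15 = LOW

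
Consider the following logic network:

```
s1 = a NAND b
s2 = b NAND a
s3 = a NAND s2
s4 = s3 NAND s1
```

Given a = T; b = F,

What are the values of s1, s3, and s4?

s1 = T, s3 = F, s4 = T

s1 = a NAND b = T NAND F = T
s2 = b NAND a = F NAND T = T
s3 = a NAND s2 = T NAND T = F
s4 = s3 NAND s1 = F NAND T = T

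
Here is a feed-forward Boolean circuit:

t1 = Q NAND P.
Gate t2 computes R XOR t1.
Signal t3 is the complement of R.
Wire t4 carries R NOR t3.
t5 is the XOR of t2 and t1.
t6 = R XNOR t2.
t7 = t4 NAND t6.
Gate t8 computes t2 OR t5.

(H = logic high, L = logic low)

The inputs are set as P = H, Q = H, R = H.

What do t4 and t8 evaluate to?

t1 = Q NAND P = H NAND H = L
t2 = R XOR t1 = H XOR L = H
t3 = NOT R = NOT H = L
t4 = R NOR t3 = H NOR L = L
t5 = t2 XOR t1 = H XOR L = H
t8 = t2 OR t5 = H OR H = H

t4 = L; t8 = H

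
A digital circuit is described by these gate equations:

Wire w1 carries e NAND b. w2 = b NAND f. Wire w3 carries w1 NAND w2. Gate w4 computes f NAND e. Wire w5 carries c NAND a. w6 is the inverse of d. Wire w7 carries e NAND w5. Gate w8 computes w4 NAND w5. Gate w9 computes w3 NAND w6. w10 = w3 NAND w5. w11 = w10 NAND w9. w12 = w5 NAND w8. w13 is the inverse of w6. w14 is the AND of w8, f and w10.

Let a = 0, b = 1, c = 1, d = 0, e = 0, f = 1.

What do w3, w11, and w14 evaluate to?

w1 = e NAND b = 0 NAND 1 = 1
w2 = b NAND f = 1 NAND 1 = 0
w3 = w1 NAND w2 = 1 NAND 0 = 1
w4 = f NAND e = 1 NAND 0 = 1
w5 = c NAND a = 1 NAND 0 = 1
w6 = NOT d = NOT 0 = 1
w8 = w4 NAND w5 = 1 NAND 1 = 0
w9 = w3 NAND w6 = 1 NAND 1 = 0
w10 = w3 NAND w5 = 1 NAND 1 = 0
w11 = w10 NAND w9 = 0 NAND 0 = 1
w14 = w8 AND f AND w10 = 0 AND 1 AND 0 = 0

w3 = 1; w11 = 1; w14 = 0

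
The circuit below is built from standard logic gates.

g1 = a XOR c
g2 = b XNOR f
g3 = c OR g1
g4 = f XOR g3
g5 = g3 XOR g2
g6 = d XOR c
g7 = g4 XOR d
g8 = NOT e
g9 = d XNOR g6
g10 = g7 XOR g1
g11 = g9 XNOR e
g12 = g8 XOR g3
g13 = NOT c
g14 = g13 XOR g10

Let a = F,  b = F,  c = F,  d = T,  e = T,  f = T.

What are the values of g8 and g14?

g1 = a XOR c = F XOR F = F
g3 = c OR g1 = F OR F = F
g4 = f XOR g3 = T XOR F = T
g7 = g4 XOR d = T XOR T = F
g8 = NOT e = NOT T = F
g10 = g7 XOR g1 = F XOR F = F
g13 = NOT c = NOT F = T
g14 = g13 XOR g10 = T XOR F = T

g8 = F, g14 = T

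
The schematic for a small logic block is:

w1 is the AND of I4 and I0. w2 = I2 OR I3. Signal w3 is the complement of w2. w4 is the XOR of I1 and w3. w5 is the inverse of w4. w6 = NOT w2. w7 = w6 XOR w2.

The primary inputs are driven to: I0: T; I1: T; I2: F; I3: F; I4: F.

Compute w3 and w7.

w3 = T, w7 = T

w2 = I2 OR I3 = F OR F = F
w3 = NOT w2 = NOT F = T
w6 = NOT w2 = NOT F = T
w7 = w6 XOR w2 = T XOR F = T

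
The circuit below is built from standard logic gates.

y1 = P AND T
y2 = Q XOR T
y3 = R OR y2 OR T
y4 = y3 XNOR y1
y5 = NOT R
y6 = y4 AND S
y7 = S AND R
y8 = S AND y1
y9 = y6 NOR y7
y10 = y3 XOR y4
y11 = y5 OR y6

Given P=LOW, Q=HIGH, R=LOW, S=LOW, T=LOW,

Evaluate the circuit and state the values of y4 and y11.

y1 = P AND T = LOW AND LOW = LOW
y2 = Q XOR T = HIGH XOR LOW = HIGH
y3 = R OR y2 OR T = LOW OR HIGH OR LOW = HIGH
y4 = y3 XNOR y1 = HIGH XNOR LOW = LOW
y5 = NOT R = NOT LOW = HIGH
y6 = y4 AND S = LOW AND LOW = LOW
y11 = y5 OR y6 = HIGH OR LOW = HIGH

y4 = LOW  y11 = HIGH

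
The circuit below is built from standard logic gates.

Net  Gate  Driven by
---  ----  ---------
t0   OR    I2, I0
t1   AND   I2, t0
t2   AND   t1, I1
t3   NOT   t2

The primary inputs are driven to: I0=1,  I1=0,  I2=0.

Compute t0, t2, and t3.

t0 = I2 OR I0 = 0 OR 1 = 1
t1 = I2 AND t0 = 0 AND 1 = 0
t2 = t1 AND I1 = 0 AND 0 = 0
t3 = NOT t2 = NOT 0 = 1

t0 = 1; t2 = 0; t3 = 1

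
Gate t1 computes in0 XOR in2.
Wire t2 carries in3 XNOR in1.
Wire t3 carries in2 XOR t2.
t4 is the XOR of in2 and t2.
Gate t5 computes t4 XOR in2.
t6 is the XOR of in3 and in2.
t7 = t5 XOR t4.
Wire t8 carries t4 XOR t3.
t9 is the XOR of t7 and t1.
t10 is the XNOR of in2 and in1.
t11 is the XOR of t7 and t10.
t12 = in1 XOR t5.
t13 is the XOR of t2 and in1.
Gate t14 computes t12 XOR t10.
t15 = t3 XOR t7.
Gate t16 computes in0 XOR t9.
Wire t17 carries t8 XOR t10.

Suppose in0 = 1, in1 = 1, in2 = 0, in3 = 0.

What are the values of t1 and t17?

t1 = in0 XOR in2 = 1 XOR 0 = 1
t2 = in3 XNOR in1 = 0 XNOR 1 = 0
t3 = in2 XOR t2 = 0 XOR 0 = 0
t4 = in2 XOR t2 = 0 XOR 0 = 0
t8 = t4 XOR t3 = 0 XOR 0 = 0
t10 = in2 XNOR in1 = 0 XNOR 1 = 0
t17 = t8 XOR t10 = 0 XOR 0 = 0

t1 = 1; t17 = 0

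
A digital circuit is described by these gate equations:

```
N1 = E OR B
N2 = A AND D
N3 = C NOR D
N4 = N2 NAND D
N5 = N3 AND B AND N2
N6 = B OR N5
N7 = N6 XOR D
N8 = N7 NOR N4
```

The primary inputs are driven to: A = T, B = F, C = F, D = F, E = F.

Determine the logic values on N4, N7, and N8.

N4 = T  N7 = F  N8 = F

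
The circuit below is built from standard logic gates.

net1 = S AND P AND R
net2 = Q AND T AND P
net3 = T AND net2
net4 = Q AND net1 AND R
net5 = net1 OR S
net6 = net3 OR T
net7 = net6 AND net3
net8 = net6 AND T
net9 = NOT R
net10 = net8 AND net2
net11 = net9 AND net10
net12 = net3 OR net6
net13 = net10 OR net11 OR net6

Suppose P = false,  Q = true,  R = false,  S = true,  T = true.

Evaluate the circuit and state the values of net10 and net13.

net10 = false; net13 = true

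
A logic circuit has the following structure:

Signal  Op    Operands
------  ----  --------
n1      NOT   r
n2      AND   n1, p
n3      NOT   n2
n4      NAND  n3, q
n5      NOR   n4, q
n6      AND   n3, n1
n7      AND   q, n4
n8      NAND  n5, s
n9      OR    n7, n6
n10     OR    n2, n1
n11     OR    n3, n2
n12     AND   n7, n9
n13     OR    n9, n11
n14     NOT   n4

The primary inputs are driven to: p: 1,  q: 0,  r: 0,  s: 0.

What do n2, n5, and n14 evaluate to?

n1 = NOT r = NOT 0 = 1
n2 = n1 AND p = 1 AND 1 = 1
n3 = NOT n2 = NOT 1 = 0
n4 = n3 NAND q = 0 NAND 0 = 1
n5 = n4 NOR q = 1 NOR 0 = 0
n14 = NOT n4 = NOT 1 = 0

n2 = 1, n5 = 0, n14 = 0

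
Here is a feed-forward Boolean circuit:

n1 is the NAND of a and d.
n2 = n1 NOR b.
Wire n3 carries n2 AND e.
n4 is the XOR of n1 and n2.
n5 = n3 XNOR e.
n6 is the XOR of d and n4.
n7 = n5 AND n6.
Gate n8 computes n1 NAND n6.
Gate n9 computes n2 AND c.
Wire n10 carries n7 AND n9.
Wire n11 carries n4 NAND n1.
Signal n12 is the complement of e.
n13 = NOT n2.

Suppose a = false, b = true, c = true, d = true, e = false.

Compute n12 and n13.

n12 = true; n13 = true

n1 = a NAND d = false NAND true = true
n2 = n1 NOR b = true NOR true = false
n12 = NOT e = NOT false = true
n13 = NOT n2 = NOT false = true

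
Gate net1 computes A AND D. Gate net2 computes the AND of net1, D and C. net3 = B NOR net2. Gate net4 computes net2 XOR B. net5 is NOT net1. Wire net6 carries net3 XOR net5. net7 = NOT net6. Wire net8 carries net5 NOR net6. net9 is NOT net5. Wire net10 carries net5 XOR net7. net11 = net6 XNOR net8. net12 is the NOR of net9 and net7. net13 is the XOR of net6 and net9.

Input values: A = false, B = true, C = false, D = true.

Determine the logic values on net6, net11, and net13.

net6 = true, net11 = false, net13 = true

net1 = A AND D = false AND true = false
net2 = net1 AND D AND C = false AND true AND false = false
net3 = B NOR net2 = true NOR false = false
net5 = NOT net1 = NOT false = true
net6 = net3 XOR net5 = false XOR true = true
net8 = net5 NOR net6 = true NOR true = false
net9 = NOT net5 = NOT true = false
net11 = net6 XNOR net8 = true XNOR false = false
net13 = net6 XOR net9 = true XOR false = true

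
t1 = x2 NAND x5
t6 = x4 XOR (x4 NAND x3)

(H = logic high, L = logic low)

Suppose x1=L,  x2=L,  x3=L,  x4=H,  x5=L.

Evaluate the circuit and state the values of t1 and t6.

t1 = L NAND L = H
t6 = H XOR (H NAND L) = L

t1 = H; t6 = L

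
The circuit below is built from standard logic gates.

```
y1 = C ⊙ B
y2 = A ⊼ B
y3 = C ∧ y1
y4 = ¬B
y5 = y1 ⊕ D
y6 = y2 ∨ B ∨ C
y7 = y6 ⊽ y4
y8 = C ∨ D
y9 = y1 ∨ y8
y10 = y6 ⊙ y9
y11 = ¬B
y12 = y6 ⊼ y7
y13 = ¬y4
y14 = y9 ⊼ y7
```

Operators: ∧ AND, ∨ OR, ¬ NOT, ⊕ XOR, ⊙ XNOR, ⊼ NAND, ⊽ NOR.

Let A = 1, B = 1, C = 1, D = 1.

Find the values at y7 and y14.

y1 = C XNOR B = 1 XNOR 1 = 1
y2 = A NAND B = 1 NAND 1 = 0
y4 = NOT B = NOT 1 = 0
y6 = y2 OR B OR C = 0 OR 1 OR 1 = 1
y7 = y6 NOR y4 = 1 NOR 0 = 0
y8 = C OR D = 1 OR 1 = 1
y9 = y1 OR y8 = 1 OR 1 = 1
y14 = y9 NAND y7 = 1 NAND 0 = 1

y7 = 0, y14 = 1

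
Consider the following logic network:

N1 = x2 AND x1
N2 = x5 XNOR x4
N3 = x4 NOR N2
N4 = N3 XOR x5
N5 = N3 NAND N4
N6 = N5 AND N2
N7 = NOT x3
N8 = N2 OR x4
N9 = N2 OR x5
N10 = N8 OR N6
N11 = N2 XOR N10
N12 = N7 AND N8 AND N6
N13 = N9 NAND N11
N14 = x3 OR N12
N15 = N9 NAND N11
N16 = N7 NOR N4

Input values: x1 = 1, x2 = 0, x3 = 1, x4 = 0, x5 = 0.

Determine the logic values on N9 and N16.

N9 = 1, N16 = 1

N2 = x5 XNOR x4 = 0 XNOR 0 = 1
N3 = x4 NOR N2 = 0 NOR 1 = 0
N4 = N3 XOR x5 = 0 XOR 0 = 0
N7 = NOT x3 = NOT 1 = 0
N9 = N2 OR x5 = 1 OR 0 = 1
N16 = N7 NOR N4 = 0 NOR 0 = 1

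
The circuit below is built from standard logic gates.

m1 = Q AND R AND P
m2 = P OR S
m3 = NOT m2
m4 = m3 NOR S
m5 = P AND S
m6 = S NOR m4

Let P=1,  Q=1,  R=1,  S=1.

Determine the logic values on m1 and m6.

m1 = 1, m6 = 0

m1 = Q AND R AND P = 1 AND 1 AND 1 = 1
m2 = P OR S = 1 OR 1 = 1
m3 = NOT m2 = NOT 1 = 0
m4 = m3 NOR S = 0 NOR 1 = 0
m6 = S NOR m4 = 1 NOR 0 = 0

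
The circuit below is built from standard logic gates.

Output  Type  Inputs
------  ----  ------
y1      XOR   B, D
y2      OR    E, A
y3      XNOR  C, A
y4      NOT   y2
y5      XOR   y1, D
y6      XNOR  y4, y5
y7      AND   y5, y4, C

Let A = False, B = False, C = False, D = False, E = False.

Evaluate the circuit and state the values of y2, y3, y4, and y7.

y2 = False; y3 = True; y4 = True; y7 = False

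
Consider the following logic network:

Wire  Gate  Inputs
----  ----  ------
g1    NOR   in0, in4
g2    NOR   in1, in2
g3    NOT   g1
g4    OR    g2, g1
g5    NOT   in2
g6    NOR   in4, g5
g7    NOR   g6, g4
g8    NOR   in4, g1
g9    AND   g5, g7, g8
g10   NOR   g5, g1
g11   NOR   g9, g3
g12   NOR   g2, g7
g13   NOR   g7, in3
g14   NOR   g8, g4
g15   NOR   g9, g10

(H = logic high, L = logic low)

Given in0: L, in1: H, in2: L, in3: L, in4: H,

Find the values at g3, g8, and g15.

g1 = in0 NOR in4 = L NOR H = L
g2 = in1 NOR in2 = H NOR L = L
g3 = NOT g1 = NOT L = H
g4 = g2 OR g1 = L OR L = L
g5 = NOT in2 = NOT L = H
g6 = in4 NOR g5 = H NOR H = L
g7 = g6 NOR g4 = L NOR L = H
g8 = in4 NOR g1 = H NOR L = L
g9 = g5 AND g7 AND g8 = H AND H AND L = L
g10 = g5 NOR g1 = H NOR L = L
g15 = g9 NOR g10 = L NOR L = H

g3 = H, g8 = L, g15 = H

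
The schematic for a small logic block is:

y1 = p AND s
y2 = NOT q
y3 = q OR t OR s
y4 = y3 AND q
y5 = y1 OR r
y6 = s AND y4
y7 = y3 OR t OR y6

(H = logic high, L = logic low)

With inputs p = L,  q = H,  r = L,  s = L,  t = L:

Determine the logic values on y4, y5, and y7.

y4 = H, y5 = L, y7 = H

y1 = p AND s = L AND L = L
y3 = q OR t OR s = H OR L OR L = H
y4 = y3 AND q = H AND H = H
y5 = y1 OR r = L OR L = L
y6 = s AND y4 = L AND H = L
y7 = y3 OR t OR y6 = H OR L OR L = H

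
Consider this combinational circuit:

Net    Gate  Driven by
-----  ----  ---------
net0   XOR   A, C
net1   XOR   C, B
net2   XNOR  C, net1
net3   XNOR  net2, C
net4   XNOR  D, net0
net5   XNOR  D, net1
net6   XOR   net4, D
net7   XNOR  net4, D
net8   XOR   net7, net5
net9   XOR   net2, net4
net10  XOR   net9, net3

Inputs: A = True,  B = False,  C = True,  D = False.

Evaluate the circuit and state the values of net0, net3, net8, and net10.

net0 = A XOR C = True XOR True = False
net1 = C XOR B = True XOR False = True
net2 = C XNOR net1 = True XNOR True = True
net3 = net2 XNOR C = True XNOR True = True
net4 = D XNOR net0 = False XNOR False = True
net5 = D XNOR net1 = False XNOR True = False
net7 = net4 XNOR D = True XNOR False = False
net8 = net7 XOR net5 = False XOR False = False
net9 = net2 XOR net4 = True XOR True = False
net10 = net9 XOR net3 = False XOR True = True

net0 = False; net3 = True; net8 = False; net10 = True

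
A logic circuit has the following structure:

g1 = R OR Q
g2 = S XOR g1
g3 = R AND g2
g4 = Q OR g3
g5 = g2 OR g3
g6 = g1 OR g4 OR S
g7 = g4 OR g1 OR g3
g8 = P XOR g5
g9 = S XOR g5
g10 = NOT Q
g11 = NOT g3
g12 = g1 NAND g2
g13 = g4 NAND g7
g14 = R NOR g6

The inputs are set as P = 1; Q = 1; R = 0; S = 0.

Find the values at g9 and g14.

g9 = 1; g14 = 0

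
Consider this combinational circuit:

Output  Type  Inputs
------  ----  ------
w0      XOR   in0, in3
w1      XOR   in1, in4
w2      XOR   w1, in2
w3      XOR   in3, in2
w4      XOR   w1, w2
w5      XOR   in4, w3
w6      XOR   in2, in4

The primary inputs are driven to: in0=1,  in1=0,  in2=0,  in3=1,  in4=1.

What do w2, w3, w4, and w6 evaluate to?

w2 = 1, w3 = 1, w4 = 0, w6 = 1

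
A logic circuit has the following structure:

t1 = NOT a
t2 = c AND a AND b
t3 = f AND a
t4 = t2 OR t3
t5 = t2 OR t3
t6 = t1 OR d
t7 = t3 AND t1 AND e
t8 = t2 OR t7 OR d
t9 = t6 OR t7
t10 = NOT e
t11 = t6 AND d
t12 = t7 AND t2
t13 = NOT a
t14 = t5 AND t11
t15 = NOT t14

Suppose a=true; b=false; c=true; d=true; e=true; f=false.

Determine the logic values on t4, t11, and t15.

t1 = NOT a = NOT true = false
t2 = c AND a AND b = true AND true AND false = false
t3 = f AND a = false AND true = false
t4 = t2 OR t3 = false OR false = false
t5 = t2 OR t3 = false OR false = false
t6 = t1 OR d = false OR true = true
t11 = t6 AND d = true AND true = true
t14 = t5 AND t11 = false AND true = false
t15 = NOT t14 = NOT false = true

t4 = false, t11 = true, t15 = true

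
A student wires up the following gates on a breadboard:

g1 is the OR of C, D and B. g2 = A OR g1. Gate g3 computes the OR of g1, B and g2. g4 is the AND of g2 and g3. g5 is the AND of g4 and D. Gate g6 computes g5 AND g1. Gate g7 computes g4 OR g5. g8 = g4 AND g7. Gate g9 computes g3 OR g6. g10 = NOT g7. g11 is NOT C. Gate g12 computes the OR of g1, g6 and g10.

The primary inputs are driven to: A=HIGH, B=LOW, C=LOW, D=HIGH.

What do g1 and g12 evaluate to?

g1 = C OR D OR B = LOW OR HIGH OR LOW = HIGH
g2 = A OR g1 = HIGH OR HIGH = HIGH
g3 = g1 OR B OR g2 = HIGH OR LOW OR HIGH = HIGH
g4 = g2 AND g3 = HIGH AND HIGH = HIGH
g5 = g4 AND D = HIGH AND HIGH = HIGH
g6 = g5 AND g1 = HIGH AND HIGH = HIGH
g7 = g4 OR g5 = HIGH OR HIGH = HIGH
g10 = NOT g7 = NOT HIGH = LOW
g12 = g1 OR g6 OR g10 = HIGH OR HIGH OR LOW = HIGH

g1 = HIGH, g12 = HIGH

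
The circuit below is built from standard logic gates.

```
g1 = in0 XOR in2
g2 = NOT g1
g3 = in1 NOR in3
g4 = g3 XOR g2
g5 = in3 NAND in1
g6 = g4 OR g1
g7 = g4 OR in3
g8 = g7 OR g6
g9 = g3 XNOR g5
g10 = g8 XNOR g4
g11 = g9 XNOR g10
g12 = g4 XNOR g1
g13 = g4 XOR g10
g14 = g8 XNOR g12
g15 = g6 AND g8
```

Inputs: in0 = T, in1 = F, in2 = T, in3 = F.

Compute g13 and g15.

g13 = T, g15 = F

g1 = in0 XOR in2 = T XOR T = F
g2 = NOT g1 = NOT F = T
g3 = in1 NOR in3 = F NOR F = T
g4 = g3 XOR g2 = T XOR T = F
g6 = g4 OR g1 = F OR F = F
g7 = g4 OR in3 = F OR F = F
g8 = g7 OR g6 = F OR F = F
g10 = g8 XNOR g4 = F XNOR F = T
g13 = g4 XOR g10 = F XOR T = T
g15 = g6 AND g8 = F AND F = F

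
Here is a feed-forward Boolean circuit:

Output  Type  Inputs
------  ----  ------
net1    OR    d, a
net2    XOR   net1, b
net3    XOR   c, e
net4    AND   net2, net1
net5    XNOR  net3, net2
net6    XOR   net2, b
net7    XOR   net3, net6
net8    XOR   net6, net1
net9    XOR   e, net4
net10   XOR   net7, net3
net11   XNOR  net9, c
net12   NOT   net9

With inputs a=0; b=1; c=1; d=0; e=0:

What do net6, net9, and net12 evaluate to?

net1 = d OR a = 0 OR 0 = 0
net2 = net1 XOR b = 0 XOR 1 = 1
net4 = net2 AND net1 = 1 AND 0 = 0
net6 = net2 XOR b = 1 XOR 1 = 0
net9 = e XOR net4 = 0 XOR 0 = 0
net12 = NOT net9 = NOT 0 = 1

net6 = 0, net9 = 0, net12 = 1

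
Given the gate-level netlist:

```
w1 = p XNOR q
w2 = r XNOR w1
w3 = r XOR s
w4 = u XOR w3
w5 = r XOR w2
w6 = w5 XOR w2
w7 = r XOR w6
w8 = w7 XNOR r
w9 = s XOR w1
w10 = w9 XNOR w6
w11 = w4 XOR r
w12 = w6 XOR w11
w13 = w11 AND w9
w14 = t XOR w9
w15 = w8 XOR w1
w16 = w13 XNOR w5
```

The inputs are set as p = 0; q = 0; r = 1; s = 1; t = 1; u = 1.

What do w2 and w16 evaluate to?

w2 = 1, w16 = 1

w1 = p XNOR q = 0 XNOR 0 = 1
w2 = r XNOR w1 = 1 XNOR 1 = 1
w3 = r XOR s = 1 XOR 1 = 0
w4 = u XOR w3 = 1 XOR 0 = 1
w5 = r XOR w2 = 1 XOR 1 = 0
w9 = s XOR w1 = 1 XOR 1 = 0
w11 = w4 XOR r = 1 XOR 1 = 0
w13 = w11 AND w9 = 0 AND 0 = 0
w16 = w13 XNOR w5 = 0 XNOR 0 = 1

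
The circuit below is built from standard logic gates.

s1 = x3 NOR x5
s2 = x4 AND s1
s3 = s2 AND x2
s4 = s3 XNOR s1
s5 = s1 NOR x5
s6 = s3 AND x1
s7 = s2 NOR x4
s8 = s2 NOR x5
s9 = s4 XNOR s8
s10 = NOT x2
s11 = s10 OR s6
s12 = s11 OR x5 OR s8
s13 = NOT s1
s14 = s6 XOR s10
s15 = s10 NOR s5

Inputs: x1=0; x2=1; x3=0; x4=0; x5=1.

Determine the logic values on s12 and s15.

s12 = 1, s15 = 1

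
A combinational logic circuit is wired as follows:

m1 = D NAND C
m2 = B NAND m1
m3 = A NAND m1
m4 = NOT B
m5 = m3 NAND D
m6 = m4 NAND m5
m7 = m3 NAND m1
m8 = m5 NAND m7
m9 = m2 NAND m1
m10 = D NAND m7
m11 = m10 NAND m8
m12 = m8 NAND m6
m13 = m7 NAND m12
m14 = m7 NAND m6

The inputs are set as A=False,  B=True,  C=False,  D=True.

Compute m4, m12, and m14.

m4 = False; m12 = False; m14 = True

m1 = D NAND C = True NAND False = True
m3 = A NAND m1 = False NAND True = True
m4 = NOT B = NOT True = False
m5 = m3 NAND D = True NAND True = False
m6 = m4 NAND m5 = False NAND False = True
m7 = m3 NAND m1 = True NAND True = False
m8 = m5 NAND m7 = False NAND False = True
m12 = m8 NAND m6 = True NAND True = False
m14 = m7 NAND m6 = False NAND True = True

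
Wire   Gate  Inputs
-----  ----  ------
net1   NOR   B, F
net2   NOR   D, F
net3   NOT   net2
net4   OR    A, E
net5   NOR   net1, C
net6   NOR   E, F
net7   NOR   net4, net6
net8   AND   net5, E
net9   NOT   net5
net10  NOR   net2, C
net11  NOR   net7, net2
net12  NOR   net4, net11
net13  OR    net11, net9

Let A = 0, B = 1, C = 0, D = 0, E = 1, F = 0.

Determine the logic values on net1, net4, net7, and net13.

net1 = B NOR F = 1 NOR 0 = 0
net2 = D NOR F = 0 NOR 0 = 1
net4 = A OR E = 0 OR 1 = 1
net5 = net1 NOR C = 0 NOR 0 = 1
net6 = E NOR F = 1 NOR 0 = 0
net7 = net4 NOR net6 = 1 NOR 0 = 0
net9 = NOT net5 = NOT 1 = 0
net11 = net7 NOR net2 = 0 NOR 1 = 0
net13 = net11 OR net9 = 0 OR 0 = 0

net1 = 0; net4 = 1; net7 = 0; net13 = 0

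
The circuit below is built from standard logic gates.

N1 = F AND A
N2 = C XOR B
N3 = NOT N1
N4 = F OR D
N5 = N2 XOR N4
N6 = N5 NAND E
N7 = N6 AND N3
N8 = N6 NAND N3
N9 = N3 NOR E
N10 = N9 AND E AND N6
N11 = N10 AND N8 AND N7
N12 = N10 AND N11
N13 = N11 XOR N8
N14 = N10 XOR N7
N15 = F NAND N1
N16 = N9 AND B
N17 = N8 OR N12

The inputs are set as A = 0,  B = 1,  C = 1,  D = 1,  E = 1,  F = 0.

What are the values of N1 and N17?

N1 = 0  N17 = 1

N1 = F AND A = 0 AND 0 = 0
N2 = C XOR B = 1 XOR 1 = 0
N3 = NOT N1 = NOT 0 = 1
N4 = F OR D = 0 OR 1 = 1
N5 = N2 XOR N4 = 0 XOR 1 = 1
N6 = N5 NAND E = 1 NAND 1 = 0
N7 = N6 AND N3 = 0 AND 1 = 0
N8 = N6 NAND N3 = 0 NAND 1 = 1
N9 = N3 NOR E = 1 NOR 1 = 0
N10 = N9 AND E AND N6 = 0 AND 1 AND 0 = 0
N11 = N10 AND N8 AND N7 = 0 AND 1 AND 0 = 0
N12 = N10 AND N11 = 0 AND 0 = 0
N17 = N8 OR N12 = 1 OR 0 = 1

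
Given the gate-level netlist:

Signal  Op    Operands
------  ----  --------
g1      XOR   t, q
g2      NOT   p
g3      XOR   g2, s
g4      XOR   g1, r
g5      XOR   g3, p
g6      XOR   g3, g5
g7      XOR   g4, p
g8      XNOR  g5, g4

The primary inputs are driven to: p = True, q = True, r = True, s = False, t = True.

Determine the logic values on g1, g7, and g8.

g1 = False; g7 = False; g8 = True

g1 = t XOR q = True XOR True = False
g2 = NOT p = NOT True = False
g3 = g2 XOR s = False XOR False = False
g4 = g1 XOR r = False XOR True = True
g5 = g3 XOR p = False XOR True = True
g7 = g4 XOR p = True XOR True = False
g8 = g5 XNOR g4 = True XNOR True = True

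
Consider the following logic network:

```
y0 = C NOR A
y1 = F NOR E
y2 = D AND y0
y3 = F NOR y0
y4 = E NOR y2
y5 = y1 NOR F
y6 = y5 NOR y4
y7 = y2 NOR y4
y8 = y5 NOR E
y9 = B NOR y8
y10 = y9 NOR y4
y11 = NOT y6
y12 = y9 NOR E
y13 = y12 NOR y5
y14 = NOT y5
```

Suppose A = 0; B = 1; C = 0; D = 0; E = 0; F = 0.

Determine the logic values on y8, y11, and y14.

y0 = C NOR A = 0 NOR 0 = 1
y1 = F NOR E = 0 NOR 0 = 1
y2 = D AND y0 = 0 AND 1 = 0
y4 = E NOR y2 = 0 NOR 0 = 1
y5 = y1 NOR F = 1 NOR 0 = 0
y6 = y5 NOR y4 = 0 NOR 1 = 0
y8 = y5 NOR E = 0 NOR 0 = 1
y11 = NOT y6 = NOT 0 = 1
y14 = NOT y5 = NOT 0 = 1

y8 = 1, y11 = 1, y14 = 1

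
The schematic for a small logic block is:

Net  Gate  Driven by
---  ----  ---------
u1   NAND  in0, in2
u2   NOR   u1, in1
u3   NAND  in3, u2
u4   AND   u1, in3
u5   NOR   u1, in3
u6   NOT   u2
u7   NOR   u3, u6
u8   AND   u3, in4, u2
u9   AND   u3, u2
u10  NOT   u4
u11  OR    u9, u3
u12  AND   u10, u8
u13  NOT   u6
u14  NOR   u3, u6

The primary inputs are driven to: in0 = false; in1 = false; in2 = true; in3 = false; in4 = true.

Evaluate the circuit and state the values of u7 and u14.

u1 = in0 NAND in2 = false NAND true = true
u2 = u1 NOR in1 = true NOR false = false
u3 = in3 NAND u2 = false NAND false = true
u6 = NOT u2 = NOT false = true
u7 = u3 NOR u6 = true NOR true = false
u14 = u3 NOR u6 = true NOR true = false

u7 = false; u14 = false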